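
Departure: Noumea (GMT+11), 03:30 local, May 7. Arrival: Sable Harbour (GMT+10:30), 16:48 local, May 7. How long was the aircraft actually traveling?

13 hours 48 minutes

Departure in UTC: 03:30 − 11:00 = 16:30 on May 6.
Arrival in UTC: 16:48 − 10:30 = 06:18 on May 7.
Elapsed = 06:18 − 16:30 (+1 day) = 13 hours 48 minutes.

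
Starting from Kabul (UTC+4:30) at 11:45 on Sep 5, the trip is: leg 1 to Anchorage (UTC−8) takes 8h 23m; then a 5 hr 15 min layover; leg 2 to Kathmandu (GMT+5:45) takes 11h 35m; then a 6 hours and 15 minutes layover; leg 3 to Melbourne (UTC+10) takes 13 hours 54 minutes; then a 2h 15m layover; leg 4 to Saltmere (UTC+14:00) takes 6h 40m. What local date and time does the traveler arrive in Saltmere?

Convert departure to UTC: 11:45 − 4:30 = 07:15 UTC on Sep 5.
Add 8 hours and 23 minutes leg 1 → 15:38 UTC.
Add 5 hours and 15 minutes layover in Anchorage → 20:53 UTC.
Add 11 hours and 35 minutes leg 2 → 08:28 UTC (Sep 6).
Add 6 hours 15 minutes layover in Kathmandu → 14:43 UTC.
Add 13 hours 54 minutes leg 3 → 04:37 UTC (Sep 7).
Add 2 hours 15 minutes layover in Melbourne → 06:52 UTC.
Add 6 hours 40 minutes leg 4 → 13:32 UTC.
Saltmere is UTC+14:00, so local arrival = 13:32 + 14:00 = 03:32 on Sep 8.

03:32 on September 8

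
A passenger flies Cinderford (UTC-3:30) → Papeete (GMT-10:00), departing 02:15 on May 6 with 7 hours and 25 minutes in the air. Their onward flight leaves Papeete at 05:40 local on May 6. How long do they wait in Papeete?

Convert departure to UTC: 02:15 + 3:30 = 05:45 UTC on May 6.
Add 7 hours and 25 minutes flight time → 13:10 UTC.
Papeete is UTC−10:00, so local arrival = 13:10 − 10:00 = 03:10 on May 6.
Layover = 05:40 − 03:10 = 2 hours 30 minutes.

2 hours 30 minutes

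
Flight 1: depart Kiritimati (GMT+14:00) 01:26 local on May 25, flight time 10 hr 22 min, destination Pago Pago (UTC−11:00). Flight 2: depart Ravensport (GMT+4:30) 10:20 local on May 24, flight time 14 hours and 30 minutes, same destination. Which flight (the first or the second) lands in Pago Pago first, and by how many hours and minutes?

Flight 1 in UTC: 01:26 − 14:00 = 11:26 on May 24.
+10 hours 22 minutes → arrive 21:48 UTC on May 24.
Flight 2 in UTC: 10:20 − 4:30 = 05:50 on May 24.
+14 hours 30 minutes → arrive 20:20 UTC on May 24.
Flight 2 lands earlier by 1 hour 28 minutes.

the second, by 1 hour 28 minutes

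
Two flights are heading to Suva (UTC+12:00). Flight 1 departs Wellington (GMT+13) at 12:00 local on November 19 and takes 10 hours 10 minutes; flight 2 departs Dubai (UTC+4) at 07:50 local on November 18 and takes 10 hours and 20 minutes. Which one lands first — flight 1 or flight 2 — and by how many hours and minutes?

the second, by 19 hours

Flight 1 in UTC: 12:00 − 13:00 = 23:00 on Nov 18.
+10 hours 10 minutes → arrive 09:10 UTC on Nov 19.
Flight 2 in UTC: 07:50 − 4:00 = 03:50 on Nov 18.
+10 hours 20 minutes → arrive 14:10 UTC on Nov 18.
Flight 2 lands earlier by 19 hours.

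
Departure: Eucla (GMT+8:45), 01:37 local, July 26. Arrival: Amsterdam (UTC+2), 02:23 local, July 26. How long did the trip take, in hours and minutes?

Departure in UTC: 01:37 − 8:45 = 16:52 on Jul 25.
Arrival in UTC: 02:23 − 2:00 = 00:23 on Jul 26.
Elapsed = 00:23 − 16:52 (+1 day) = 7 hours 31 minutes.

7 hours 31 minutes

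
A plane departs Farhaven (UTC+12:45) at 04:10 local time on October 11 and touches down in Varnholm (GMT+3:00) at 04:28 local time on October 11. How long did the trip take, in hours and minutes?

10 hours 3 minutes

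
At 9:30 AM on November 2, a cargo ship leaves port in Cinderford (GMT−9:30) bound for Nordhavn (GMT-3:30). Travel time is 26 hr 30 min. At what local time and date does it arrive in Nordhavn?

Nordhavn is 6:00 ahead of Cinderford.
After 26 hours 30 minutes it is 12:00 PM (Nov 3) in Cinderford.
Shift by the zone difference: 12:00 PM + 6:00 = 6:00 PM on Nov 3 in Nordhavn.

6:00 PM on November 3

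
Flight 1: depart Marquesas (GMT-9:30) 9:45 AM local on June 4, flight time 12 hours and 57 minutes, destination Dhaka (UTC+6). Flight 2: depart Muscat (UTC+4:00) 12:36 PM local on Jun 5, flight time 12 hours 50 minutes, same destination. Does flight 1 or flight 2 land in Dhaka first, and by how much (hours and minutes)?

the first, by 13 hours 14 minutes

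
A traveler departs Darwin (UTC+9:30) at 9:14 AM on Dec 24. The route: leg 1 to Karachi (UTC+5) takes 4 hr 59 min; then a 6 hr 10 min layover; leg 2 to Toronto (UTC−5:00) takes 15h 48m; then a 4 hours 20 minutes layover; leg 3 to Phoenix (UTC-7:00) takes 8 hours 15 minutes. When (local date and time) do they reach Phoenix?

Convert departure to UTC: 9:14 AM − 9:30 = 11:44 PM UTC on Dec 23.
Add 4 hours 59 minutes leg 1 → 4:43 AM UTC (Dec 24).
Add 6 hours and 10 minutes layover in Karachi → 10:53 AM UTC.
Add 15 hours 48 minutes leg 2 → 2:41 AM UTC (Dec 25).
Add 4 hours 20 minutes layover in Toronto → 7:01 AM UTC.
Add 8 hours and 15 minutes leg 3 → 3:16 PM UTC.
Phoenix is UTC−7:00, so local arrival = 3:16 PM − 7:00 = 8:16 AM on Dec 25.

8:16 AM on Dec 25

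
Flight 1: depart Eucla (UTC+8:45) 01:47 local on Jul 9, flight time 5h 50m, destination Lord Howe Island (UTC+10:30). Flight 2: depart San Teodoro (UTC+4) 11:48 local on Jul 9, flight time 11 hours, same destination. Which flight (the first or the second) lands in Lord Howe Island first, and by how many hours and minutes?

the first, by 19 hours 56 minutes

Flight 1 in UTC: 01:47 − 8:45 = 17:02 on Jul 8.
+5 hours 50 minutes → arrive 22:52 UTC on Jul 8.
Flight 2 in UTC: 11:48 − 4:00 = 07:48 on Jul 9.
+11 hours → arrive 18:48 UTC on Jul 9.
Flight 1 lands earlier by 19 hours 56 minutes.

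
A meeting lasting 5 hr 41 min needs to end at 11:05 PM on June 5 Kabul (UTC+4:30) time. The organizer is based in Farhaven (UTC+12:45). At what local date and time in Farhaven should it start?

Target end time in UTC: 11:05 PM − 4:30 = 6:35 PM on Jun 5.
Subtract 5 hours 41 minutes → start 12:54 PM UTC on Jun 5.
Farhaven is UTC+12:45: 12:54 PM + 12:45 = 1:39 AM on Jun 6.

1:39 AM on June 6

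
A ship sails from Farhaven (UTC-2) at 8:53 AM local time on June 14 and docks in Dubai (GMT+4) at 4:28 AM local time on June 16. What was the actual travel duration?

37 hours 35 minutes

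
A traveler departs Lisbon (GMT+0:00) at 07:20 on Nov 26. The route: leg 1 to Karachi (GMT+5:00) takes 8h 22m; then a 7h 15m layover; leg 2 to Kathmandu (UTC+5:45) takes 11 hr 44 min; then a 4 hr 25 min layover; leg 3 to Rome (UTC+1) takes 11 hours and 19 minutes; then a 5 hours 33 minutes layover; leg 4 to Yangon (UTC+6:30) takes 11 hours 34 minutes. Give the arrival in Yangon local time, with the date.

02:02 on Nov 29

Lisbon is at UTC+0, so departure is already 07:20 UTC on Nov 26.
Add 8 hours and 22 minutes leg 1 → 15:42 UTC.
Add 7 hours 15 minutes layover in Karachi → 22:57 UTC.
Add 11 hours 44 minutes leg 2 → 10:41 UTC (Nov 27).
Add 4 hours 25 minutes layover in Kathmandu → 15:06 UTC.
Add 11 hours and 19 minutes leg 3 → 02:25 UTC (Nov 28).
Add 5 hours and 33 minutes layover in Rome → 07:58 UTC.
Add 11 hours and 34 minutes leg 4 → 19:32 UTC.
Yangon is UTC+6:30, so local arrival = 19:32 + 6:30 = 02:02 on Nov 29.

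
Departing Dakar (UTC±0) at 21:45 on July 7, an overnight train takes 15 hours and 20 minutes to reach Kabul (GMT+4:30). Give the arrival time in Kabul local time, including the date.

17:35 on Jul 8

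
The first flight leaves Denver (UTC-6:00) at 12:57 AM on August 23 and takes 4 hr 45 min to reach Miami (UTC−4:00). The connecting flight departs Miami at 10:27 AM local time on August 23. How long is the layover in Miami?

Convert departure to UTC: 12:57 AM + 6:00 = 6:57 AM UTC on Aug 23.
Add 4 hours 45 minutes flight time → 11:42 AM UTC.
Miami is UTC−4:00, so local arrival = 11:42 AM − 4:00 = 7:42 AM on Aug 23.
Layover = 10:27 AM − 7:42 AM = 2 hours 45 minutes.

2 hours 45 minutes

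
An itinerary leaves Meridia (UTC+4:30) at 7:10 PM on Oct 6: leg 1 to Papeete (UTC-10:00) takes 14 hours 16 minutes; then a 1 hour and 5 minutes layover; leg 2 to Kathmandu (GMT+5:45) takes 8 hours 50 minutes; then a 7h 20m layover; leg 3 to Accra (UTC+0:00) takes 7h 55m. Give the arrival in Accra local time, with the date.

6:06 AM on Oct 8

Convert departure to UTC: 7:10 PM − 4:30 = 2:40 PM UTC on Oct 6.
Add 14 hours 16 minutes leg 1 → 4:56 AM UTC (Oct 7).
Add 1 hour and 5 minutes layover in Papeete → 6:01 AM UTC.
Add 8 hours and 50 minutes leg 2 → 2:51 PM UTC.
Add 7 hours 20 minutes layover in Kathmandu → 10:11 PM UTC.
Add 7 hours 55 minutes leg 3 → 6:06 AM UTC (Oct 8).
Accra is UTC+0, so local arrival is the same: 6:06 AM on Oct 8.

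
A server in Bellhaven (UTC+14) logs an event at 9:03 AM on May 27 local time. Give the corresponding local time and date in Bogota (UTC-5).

In UTC: 9:03 AM − 14:00 = 7:03 PM on May 26.
Bogota is UTC−5:00: 7:03 PM − 5:00 = 2:03 PM on May 26.

2:03 PM on May 26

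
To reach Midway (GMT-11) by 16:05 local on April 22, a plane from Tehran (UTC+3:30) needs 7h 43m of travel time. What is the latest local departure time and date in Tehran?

22:52 on April 22

Target arrival in UTC: 16:05 + 11:00 = 03:05 on Apr 23.
Subtract 7 hours and 43 minutes → departure 19:22 UTC on Apr 22.
Tehran is UTC+3:30: 19:22 + 3:30 = 22:52 on Apr 22.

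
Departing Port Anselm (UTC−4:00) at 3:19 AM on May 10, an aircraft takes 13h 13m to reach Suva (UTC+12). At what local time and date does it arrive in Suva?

8:32 AM on May 11

Convert departure to UTC: 3:19 AM + 4:00 = 7:19 AM UTC on May 10.
Add 13 hours 13 minutes travel time → 8:32 PM UTC.
Suva is UTC+12:00, so local arrival = 8:32 PM + 12:00 = 8:32 AM on May 11.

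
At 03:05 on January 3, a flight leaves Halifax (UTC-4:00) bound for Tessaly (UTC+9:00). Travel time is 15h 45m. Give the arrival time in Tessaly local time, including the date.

07:50 on January 4

Convert departure to UTC: 03:05 + 4:00 = 07:05 UTC on Jan 3.
Add 15 hours 45 minutes travel time → 22:50 UTC.
Tessaly is UTC+9:00, so local arrival = 22:50 + 9:00 = 07:50 on Jan 4.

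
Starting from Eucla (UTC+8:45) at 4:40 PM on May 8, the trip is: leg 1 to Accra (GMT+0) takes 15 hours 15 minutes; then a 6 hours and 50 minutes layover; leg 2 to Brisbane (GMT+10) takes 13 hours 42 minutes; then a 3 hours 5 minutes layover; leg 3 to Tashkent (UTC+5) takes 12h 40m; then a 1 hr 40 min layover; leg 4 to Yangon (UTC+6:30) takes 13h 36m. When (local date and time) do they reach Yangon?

9:13 AM on May 11

Convert departure to UTC: 4:40 PM − 8:45 = 7:55 AM UTC on May 8.
Add 15 hours and 15 minutes leg 1 → 11:10 PM UTC.
Add 6 hours and 50 minutes layover in Accra → 6:00 AM UTC (May 9).
Add 13 hours and 42 minutes leg 2 → 7:42 PM UTC.
Add 3 hours and 5 minutes layover in Brisbane → 10:47 PM UTC.
Add 12 hours and 40 minutes leg 3 → 11:27 AM UTC (May 10).
Add 1 hour and 40 minutes layover in Tashkent → 1:07 PM UTC.
Add 13 hours and 36 minutes leg 4 → 2:43 AM UTC (May 11).
Yangon is UTC+6:30, so local arrival = 2:43 AM + 6:30 = 9:13 AM on May 11.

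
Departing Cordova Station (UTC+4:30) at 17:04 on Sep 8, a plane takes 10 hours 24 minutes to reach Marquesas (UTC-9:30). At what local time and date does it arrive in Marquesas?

Marquesas is 14:00 behind Cordova Station.
After 10 hours 24 minutes it is 03:28 (Sep 9) in Cordova Station.
Shift by the zone difference: 03:28 − 14:00 = 13:28 on Sep 8 in Marquesas.

13:28 on Sep 8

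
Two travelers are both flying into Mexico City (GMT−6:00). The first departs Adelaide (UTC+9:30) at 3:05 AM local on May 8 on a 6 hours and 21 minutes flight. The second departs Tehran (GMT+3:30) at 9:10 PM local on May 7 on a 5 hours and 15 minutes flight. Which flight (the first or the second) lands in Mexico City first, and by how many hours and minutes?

Flight 1 in UTC: 3:05 AM − 9:30 = 5:35 PM on May 7.
+6 hours 21 minutes → arrive 11:56 PM UTC on May 7.
Flight 2 in UTC: 9:10 PM − 3:30 = 5:40 PM on May 7.
+5 hours 15 minutes → arrive 10:55 PM UTC on May 7.
Flight 2 lands earlier by 1 hour 1 minute.

the second, by 1 hour 1 minute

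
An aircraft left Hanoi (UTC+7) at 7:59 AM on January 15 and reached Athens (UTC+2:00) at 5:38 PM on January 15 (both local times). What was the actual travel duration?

14 hours 39 minutes

Athens is 5:00 behind Hanoi.
Clock-face elapsed time (ignoring zones) is 9 hours 39 minutes.
Actual elapsed = 9 hours 39 minutes + 5:00 = 14 hours 39 minutes.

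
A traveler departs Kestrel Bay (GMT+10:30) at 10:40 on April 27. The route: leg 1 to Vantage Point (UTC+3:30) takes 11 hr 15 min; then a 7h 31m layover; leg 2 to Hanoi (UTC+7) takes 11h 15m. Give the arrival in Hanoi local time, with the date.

13:11 on April 28

Convert departure to UTC: 10:40 − 10:30 = 00:10 UTC on Apr 27.
Add 11 hours 15 minutes leg 1 → 11:25 UTC.
Add 7 hours 31 minutes layover in Vantage Point → 18:56 UTC.
Add 11 hours 15 minutes leg 2 → 06:11 UTC (Apr 28).
Hanoi is UTC+7:00, so local arrival = 06:11 + 7:00 = 13:11 on Apr 28.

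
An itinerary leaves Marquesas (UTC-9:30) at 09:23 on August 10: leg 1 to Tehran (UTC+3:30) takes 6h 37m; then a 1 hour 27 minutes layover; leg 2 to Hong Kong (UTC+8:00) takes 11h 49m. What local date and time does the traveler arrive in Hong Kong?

Convert departure to UTC: 09:23 + 9:30 = 18:53 UTC on Aug 10.
Add 6 hours 37 minutes leg 1 → 01:30 UTC (Aug 11).
Add 1 hour 27 minutes layover in Tehran → 02:57 UTC.
Add 11 hours 49 minutes leg 2 → 14:46 UTC.
Hong Kong is UTC+8:00, so local arrival = 14:46 + 8:00 = 22:46 on Aug 11.

22:46 on August 11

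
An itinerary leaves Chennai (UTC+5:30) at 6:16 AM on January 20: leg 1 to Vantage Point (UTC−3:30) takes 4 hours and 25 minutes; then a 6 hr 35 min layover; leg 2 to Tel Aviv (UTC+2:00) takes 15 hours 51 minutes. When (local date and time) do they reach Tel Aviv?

5:37 AM on January 21

Convert departure to UTC: 6:16 AM − 5:30 = 12:46 AM UTC on Jan 20.
Add 4 hours 25 minutes leg 1 → 5:11 AM UTC.
Add 6 hours and 35 minutes layover in Vantage Point → 11:46 AM UTC.
Add 15 hours and 51 minutes leg 2 → 3:37 AM UTC (Jan 21).
Tel Aviv is UTC+2:00, so local arrival = 3:37 AM + 2:00 = 5:37 AM on Jan 21.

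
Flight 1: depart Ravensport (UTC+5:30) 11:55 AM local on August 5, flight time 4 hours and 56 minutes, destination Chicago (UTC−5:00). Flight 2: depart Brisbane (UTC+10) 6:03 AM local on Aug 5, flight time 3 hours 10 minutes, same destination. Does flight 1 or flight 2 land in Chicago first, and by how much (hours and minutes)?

the second, by 12 hours 8 minutes

Flight 1 in UTC: 11:55 AM − 5:30 = 6:25 AM on Aug 5.
+4 hours 56 minutes → arrive 11:21 AM UTC on Aug 5.
Flight 2 in UTC: 6:03 AM − 10:00 = 8:03 PM on Aug 4.
+3 hours 10 minutes → arrive 11:13 PM UTC on Aug 4.
Flight 2 lands earlier by 12 hours 8 minutes.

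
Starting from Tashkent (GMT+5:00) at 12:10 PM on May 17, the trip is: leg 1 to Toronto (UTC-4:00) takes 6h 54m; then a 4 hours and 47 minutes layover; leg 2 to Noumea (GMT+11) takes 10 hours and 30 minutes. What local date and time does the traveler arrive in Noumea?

4:21 PM on May 18

Convert departure to UTC: 12:10 PM − 5:00 = 7:10 AM UTC on May 17.
Add 6 hours and 54 minutes leg 1 → 2:04 PM UTC.
Add 4 hours and 47 minutes layover in Toronto → 6:51 PM UTC.
Add 10 hours and 30 minutes leg 2 → 5:21 AM UTC (May 18).
Noumea is UTC+11:00, so local arrival = 5:21 AM + 11:00 = 4:21 PM on May 18.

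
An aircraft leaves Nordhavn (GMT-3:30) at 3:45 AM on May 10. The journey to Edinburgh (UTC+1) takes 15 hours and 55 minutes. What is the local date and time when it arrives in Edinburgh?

12:10 AM on May 11

Edinburgh is 4:30 ahead of Nordhavn.
After 15 hours 55 minutes it is 7:40 PM in Nordhavn.
Shift by the zone difference: 7:40 PM + 4:30 = 12:10 AM on May 11 in Edinburgh.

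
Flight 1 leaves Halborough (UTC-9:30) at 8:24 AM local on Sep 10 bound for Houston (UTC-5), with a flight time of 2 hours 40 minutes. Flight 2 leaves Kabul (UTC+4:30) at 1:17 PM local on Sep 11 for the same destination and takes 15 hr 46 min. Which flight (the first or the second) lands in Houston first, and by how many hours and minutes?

the first, by 27 hours 59 minutes

Flight 1 in UTC: 8:24 AM + 9:30 = 5:54 PM on Sep 10.
+2 hours and 40 minutes → arrive 8:34 PM UTC on Sep 10.
Flight 2 in UTC: 1:17 PM − 4:30 = 8:47 AM on Sep 11.
+15 hours and 46 minutes → arrive 12:33 AM UTC on Sep 12.
Flight 1 lands earlier by 27 hours 59 minutes.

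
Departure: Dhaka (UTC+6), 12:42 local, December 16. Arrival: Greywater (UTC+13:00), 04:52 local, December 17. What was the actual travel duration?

9 hours 10 minutes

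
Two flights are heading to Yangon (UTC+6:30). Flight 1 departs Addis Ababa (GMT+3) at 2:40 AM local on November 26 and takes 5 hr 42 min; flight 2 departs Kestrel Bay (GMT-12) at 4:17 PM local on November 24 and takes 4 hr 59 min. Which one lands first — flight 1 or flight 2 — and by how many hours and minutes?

the second, by 20 hours 6 minutes

Flight 1 in UTC: 2:40 AM − 3:00 = 11:40 PM on Nov 25.
+5 hours and 42 minutes → arrive 5:22 AM UTC on Nov 26.
Flight 2 in UTC: 4:17 PM + 12:00 = 4:17 AM on Nov 25.
+4 hours 59 minutes → arrive 9:16 AM UTC on Nov 25.
Flight 2 lands earlier by 20 hours 6 minutes.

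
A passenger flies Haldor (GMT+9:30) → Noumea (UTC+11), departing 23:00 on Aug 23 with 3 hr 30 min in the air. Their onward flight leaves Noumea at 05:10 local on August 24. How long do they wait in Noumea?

1 hour 10 minutes

Convert departure to UTC: 23:00 − 9:30 = 13:30 UTC on Aug 23.
Add 3 hours and 30 minutes flight time → 17:00 UTC.
Noumea is UTC+11:00, so local arrival = 17:00 + 11:00 = 04:00 on Aug 24.
Layover = 05:10 − 04:00 = 1 hour 10 minutes.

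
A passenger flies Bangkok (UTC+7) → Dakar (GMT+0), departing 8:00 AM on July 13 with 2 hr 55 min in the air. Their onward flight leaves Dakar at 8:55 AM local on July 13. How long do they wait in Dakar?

5 hours

Convert departure to UTC: 8:00 AM − 7:00 = 1:00 AM UTC on Jul 13.
Add 2 hours and 55 minutes flight time → 3:55 AM UTC.
Dakar is UTC+0, so local arrival is the same: 3:55 AM on Jul 13.
Layover = 8:55 AM − 3:55 AM = 5 hours.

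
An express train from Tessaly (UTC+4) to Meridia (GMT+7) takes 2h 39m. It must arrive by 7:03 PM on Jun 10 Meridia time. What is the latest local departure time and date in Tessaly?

1:24 PM on Jun 10

Target arrival in UTC: 7:03 PM − 7:00 = 12:03 PM on Jun 10.
Subtract 2 hours 39 minutes → departure 9:24 AM UTC on Jun 10.
Tessaly is UTC+4:00: 9:24 AM + 4:00 = 1:24 PM on Jun 10.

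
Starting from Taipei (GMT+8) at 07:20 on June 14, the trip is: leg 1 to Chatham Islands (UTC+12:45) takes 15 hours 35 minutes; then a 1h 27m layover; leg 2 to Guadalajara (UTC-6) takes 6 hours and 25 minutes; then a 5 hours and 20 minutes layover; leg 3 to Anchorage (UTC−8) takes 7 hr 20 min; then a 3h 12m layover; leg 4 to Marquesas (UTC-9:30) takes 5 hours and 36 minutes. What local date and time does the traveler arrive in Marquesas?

10:45 on June 15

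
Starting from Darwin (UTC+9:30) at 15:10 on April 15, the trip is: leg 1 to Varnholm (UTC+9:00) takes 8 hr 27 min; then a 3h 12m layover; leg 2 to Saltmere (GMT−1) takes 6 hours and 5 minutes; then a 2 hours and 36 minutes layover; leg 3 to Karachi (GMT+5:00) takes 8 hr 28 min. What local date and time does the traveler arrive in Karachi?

15:28 on Apr 16

Convert departure to UTC: 15:10 − 9:30 = 05:40 UTC on Apr 15.
Add 8 hours and 27 minutes leg 1 → 14:07 UTC.
Add 3 hours 12 minutes layover in Varnholm → 17:19 UTC.
Add 6 hours 5 minutes leg 2 → 23:24 UTC.
Add 2 hours 36 minutes layover in Saltmere → 02:00 UTC (Apr 16).
Add 8 hours and 28 minutes leg 3 → 10:28 UTC.
Karachi is UTC+5:00, so local arrival = 10:28 + 5:00 = 15:28 on Apr 16.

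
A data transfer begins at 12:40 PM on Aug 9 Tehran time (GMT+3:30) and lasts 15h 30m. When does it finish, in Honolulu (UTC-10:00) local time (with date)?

Convert start to UTC: 12:40 PM − 3:30 = 9:10 AM UTC on Aug 9.
Add 15 hours 30 minutes duration → 12:40 AM UTC (Aug 10).
Honolulu is UTC−10:00, so local end time = 12:40 AM − 10:00 = 2:40 PM on Aug 9.

2:40 PM on Aug 9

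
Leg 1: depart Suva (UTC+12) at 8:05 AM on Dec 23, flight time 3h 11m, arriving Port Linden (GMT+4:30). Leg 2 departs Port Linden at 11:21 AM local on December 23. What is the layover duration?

7 hours 35 minutes

Convert departure to UTC: 8:05 AM − 12:00 = 8:05 PM UTC on Dec 22.
Add 3 hours 11 minutes flight time → 11:16 PM UTC.
Port Linden is UTC+4:30, so local arrival = 11:16 PM + 4:30 = 3:46 AM on Dec 23.
Layover = 11:21 AM − 3:46 AM = 7 hours 35 minutes.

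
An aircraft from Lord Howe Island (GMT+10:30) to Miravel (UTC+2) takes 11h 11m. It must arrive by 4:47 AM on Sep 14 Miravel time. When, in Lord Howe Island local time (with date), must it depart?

2:06 AM on September 14

Target arrival in UTC: 4:47 AM − 2:00 = 2:47 AM on Sep 14.
Subtract 11 hours and 11 minutes → departure 3:36 PM UTC on Sep 13.
Lord Howe Island is UTC+10:30: 3:36 PM + 10:30 = 2:06 AM on Sep 14.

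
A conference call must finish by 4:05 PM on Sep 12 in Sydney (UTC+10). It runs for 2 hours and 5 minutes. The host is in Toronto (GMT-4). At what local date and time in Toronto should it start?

12:00 AM on Sep 12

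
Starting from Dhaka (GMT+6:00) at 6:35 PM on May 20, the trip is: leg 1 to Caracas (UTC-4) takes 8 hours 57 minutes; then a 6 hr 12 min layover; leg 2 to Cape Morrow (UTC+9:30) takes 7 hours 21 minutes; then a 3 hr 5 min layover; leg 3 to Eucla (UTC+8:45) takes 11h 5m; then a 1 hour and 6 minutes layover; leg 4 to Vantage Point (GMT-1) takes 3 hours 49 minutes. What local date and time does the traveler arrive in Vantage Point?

5:10 AM on May 22

Convert departure to UTC: 6:35 PM − 6:00 = 12:35 PM UTC on May 20.
Add 8 hours 57 minutes leg 1 → 9:32 PM UTC.
Add 6 hours and 12 minutes layover in Caracas → 3:44 AM UTC (May 21).
Add 7 hours 21 minutes leg 2 → 11:05 AM UTC.
Add 3 hours 5 minutes layover in Cape Morrow → 2:10 PM UTC.
Add 11 hours and 5 minutes leg 3 → 1:15 AM UTC (May 22).
Add 1 hour 6 minutes layover in Eucla → 2:21 AM UTC.
Add 3 hours and 49 minutes leg 4 → 6:10 AM UTC.
Vantage Point is UTC−1:00, so local arrival = 6:10 AM − 1:00 = 5:10 AM on May 22.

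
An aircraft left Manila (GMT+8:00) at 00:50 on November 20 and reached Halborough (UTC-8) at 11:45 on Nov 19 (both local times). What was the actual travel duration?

2 hours 55 minutes

Departure in UTC: 00:50 − 8:00 = 16:50 on Nov 19.
Arrival in UTC: 11:45 + 8:00 = 19:45 on Nov 19.
Elapsed = 19:45 − 16:50 = 2 hours 55 minutes.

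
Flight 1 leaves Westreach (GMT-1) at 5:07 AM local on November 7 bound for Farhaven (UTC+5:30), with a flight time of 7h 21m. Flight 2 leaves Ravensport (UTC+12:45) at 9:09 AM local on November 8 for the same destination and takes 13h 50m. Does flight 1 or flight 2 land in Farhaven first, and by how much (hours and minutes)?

the first, by 20 hours 46 minutes

Flight 1 in UTC: 5:07 AM + 1:00 = 6:07 AM on Nov 7.
+7 hours 21 minutes → arrive 1:28 PM UTC on Nov 7.
Flight 2 in UTC: 9:09 AM − 12:45 = 8:24 PM on Nov 7.
+13 hours and 50 minutes → arrive 10:14 AM UTC on Nov 8.
Flight 1 lands earlier by 20 hours 46 minutes.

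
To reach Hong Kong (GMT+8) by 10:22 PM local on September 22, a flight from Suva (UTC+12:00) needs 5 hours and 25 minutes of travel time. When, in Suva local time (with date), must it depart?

Target arrival in UTC: 10:22 PM − 8:00 = 2:22 PM on Sep 22.
Subtract 5 hours 25 minutes → departure 8:57 AM UTC on Sep 22.
Suva is UTC+12:00: 8:57 AM + 12:00 = 8:57 PM on Sep 22.

8:57 PM on Sep 22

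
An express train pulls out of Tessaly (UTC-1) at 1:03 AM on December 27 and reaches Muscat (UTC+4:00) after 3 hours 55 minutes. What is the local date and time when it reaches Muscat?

9:58 AM on Dec 27

Muscat is 5:00 ahead of Tessaly.
After 3 hours 55 minutes it is 4:58 AM in Tessaly.
Shift by the zone difference: 4:58 AM + 5:00 = 9:58 AM on Dec 27 in Muscat.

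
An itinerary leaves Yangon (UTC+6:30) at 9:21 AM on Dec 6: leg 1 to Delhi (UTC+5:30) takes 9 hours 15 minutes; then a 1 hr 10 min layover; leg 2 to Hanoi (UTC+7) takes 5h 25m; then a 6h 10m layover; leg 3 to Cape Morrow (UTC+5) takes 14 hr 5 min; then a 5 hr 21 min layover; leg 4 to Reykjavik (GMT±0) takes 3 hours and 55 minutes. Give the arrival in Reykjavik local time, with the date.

Convert departure to UTC: 9:21 AM − 6:30 = 2:51 AM UTC on Dec 6.
Add 9 hours and 15 minutes leg 1 → 12:06 PM UTC.
Add 1 hour and 10 minutes layover in Delhi → 1:16 PM UTC.
Add 5 hours and 25 minutes leg 2 → 6:41 PM UTC.
Add 6 hours 10 minutes layover in Hanoi → 12:51 AM UTC (Dec 7).
Add 14 hours and 5 minutes leg 3 → 2:56 PM UTC.
Add 5 hours and 21 minutes layover in Cape Morrow → 8:17 PM UTC.
Add 3 hours and 55 minutes leg 4 → 12:12 AM UTC (Dec 8).
Reykjavik is UTC+0, so local arrival is the same: 12:12 AM on Dec 8.

12:12 AM on December 8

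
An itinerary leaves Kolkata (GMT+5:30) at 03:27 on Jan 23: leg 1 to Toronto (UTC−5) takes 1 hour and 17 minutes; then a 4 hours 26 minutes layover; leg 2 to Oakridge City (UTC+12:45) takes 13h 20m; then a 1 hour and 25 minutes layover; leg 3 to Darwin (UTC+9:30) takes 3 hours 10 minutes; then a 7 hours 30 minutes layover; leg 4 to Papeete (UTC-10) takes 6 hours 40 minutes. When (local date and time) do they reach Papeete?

Convert departure to UTC: 03:27 − 5:30 = 21:57 UTC on Jan 22.
Add 1 hour 17 minutes leg 1 → 23:14 UTC.
Add 4 hours and 26 minutes layover in Toronto → 03:40 UTC (Jan 23).
Add 13 hours 20 minutes leg 2 → 17:00 UTC.
Add 1 hour 25 minutes layover in Oakridge City → 18:25 UTC.
Add 3 hours and 10 minutes leg 3 → 21:35 UTC.
Add 7 hours and 30 minutes layover in Darwin → 05:05 UTC (Jan 24).
Add 6 hours 40 minutes leg 4 → 11:45 UTC.
Papeete is UTC−10:00, so local arrival = 11:45 − 10:00 = 01:45 on Jan 24.

01:45 on Jan 24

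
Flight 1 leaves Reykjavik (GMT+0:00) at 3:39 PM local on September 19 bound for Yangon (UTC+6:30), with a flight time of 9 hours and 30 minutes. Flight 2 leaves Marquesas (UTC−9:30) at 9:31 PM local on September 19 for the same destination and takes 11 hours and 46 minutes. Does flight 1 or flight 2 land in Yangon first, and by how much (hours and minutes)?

the first, by 17 hours 38 minutes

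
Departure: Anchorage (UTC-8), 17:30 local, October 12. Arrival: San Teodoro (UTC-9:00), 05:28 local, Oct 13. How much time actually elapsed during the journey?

12 hours 58 minutes

San Teodoro is 1:00 behind Anchorage.
Clock-face elapsed time (ignoring zones) is 11 hours 58 minutes.
Actual elapsed = 11 hours 58 minutes + 1:00 = 12 hours 58 minutes.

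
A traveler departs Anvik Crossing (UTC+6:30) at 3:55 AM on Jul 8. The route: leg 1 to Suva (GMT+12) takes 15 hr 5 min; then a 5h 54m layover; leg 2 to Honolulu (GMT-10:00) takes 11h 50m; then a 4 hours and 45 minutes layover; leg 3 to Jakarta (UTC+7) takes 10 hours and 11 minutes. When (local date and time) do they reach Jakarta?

4:10 AM on Jul 10

Convert departure to UTC: 3:55 AM − 6:30 = 9:25 PM UTC on Jul 7.
Add 15 hours 5 minutes leg 1 → 12:30 PM UTC (Jul 8).
Add 5 hours 54 minutes layover in Suva → 6:24 PM UTC.
Add 11 hours 50 minutes leg 2 → 6:14 AM UTC (Jul 9).
Add 4 hours 45 minutes layover in Honolulu → 10:59 AM UTC.
Add 10 hours and 11 minutes leg 3 → 9:10 PM UTC.
Jakarta is UTC+7:00, so local arrival = 9:10 PM + 7:00 = 4:10 AM on Jul 10.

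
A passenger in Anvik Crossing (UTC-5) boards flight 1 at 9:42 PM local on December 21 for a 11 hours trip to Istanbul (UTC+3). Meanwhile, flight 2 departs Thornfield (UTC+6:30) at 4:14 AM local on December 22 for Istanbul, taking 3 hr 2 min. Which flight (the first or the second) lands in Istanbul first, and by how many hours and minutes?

Flight 1 in UTC: 9:42 PM + 5:00 = 2:42 AM on Dec 22.
+11 hours → arrive 1:42 PM UTC on Dec 22.
Flight 2 in UTC: 4:14 AM − 6:30 = 9:44 PM on Dec 21.
+3 hours 2 minutes → arrive 12:46 AM UTC on Dec 22.
Flight 2 lands earlier by 12 hours 56 minutes.

the second, by 12 hours 56 minutes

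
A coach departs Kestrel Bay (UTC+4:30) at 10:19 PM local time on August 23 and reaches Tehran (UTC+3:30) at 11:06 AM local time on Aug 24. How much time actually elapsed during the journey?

13 hours 47 minutes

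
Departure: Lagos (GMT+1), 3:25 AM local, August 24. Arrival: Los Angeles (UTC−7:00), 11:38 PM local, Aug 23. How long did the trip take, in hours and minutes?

4 hours 13 minutes

Departure in UTC: 3:25 AM − 1:00 = 2:25 AM on Aug 24.
Arrival in UTC: 11:38 PM + 7:00 = 6:38 AM on Aug 24.
Elapsed = 6:38 AM − 2:25 AM = 4 hours 13 minutes.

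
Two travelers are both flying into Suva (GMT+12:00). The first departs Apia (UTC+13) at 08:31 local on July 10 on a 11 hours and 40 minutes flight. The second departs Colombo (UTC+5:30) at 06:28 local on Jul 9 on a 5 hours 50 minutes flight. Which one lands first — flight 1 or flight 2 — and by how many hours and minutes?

Flight 1 in UTC: 08:31 − 13:00 = 19:31 on Jul 9.
+11 hours and 40 minutes → arrive 07:11 UTC on Jul 10.
Flight 2 in UTC: 06:28 − 5:30 = 00:58 on Jul 9.
+5 hours and 50 minutes → arrive 06:48 UTC on Jul 9.
Flight 2 lands earlier by 24 hours 23 minutes.

the second, by 24 hours 23 minutes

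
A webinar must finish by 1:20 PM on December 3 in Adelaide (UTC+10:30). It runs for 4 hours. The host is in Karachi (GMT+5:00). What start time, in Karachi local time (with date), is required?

3:50 AM on December 3

Target end time in UTC: 1:20 PM − 10:30 = 2:50 AM on Dec 3.
Subtract 4 hours → start 10:50 PM UTC on Dec 2.
Karachi is UTC+5:00: 10:50 PM + 5:00 = 3:50 AM on Dec 3.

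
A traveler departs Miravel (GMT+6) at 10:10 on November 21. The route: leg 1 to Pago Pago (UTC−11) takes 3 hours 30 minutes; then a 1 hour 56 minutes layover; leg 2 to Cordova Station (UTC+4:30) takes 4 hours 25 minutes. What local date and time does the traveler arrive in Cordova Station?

18:31 on November 21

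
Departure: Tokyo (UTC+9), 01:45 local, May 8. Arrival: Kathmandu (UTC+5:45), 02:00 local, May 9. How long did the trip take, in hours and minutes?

Departure in UTC: 01:45 − 9:00 = 16:45 on May 7.
Arrival in UTC: 02:00 − 5:45 = 20:15 on May 8.
Elapsed = 20:15 − 16:45 (+1 day) = 27 hours 30 minutes.

27 hours 30 minutes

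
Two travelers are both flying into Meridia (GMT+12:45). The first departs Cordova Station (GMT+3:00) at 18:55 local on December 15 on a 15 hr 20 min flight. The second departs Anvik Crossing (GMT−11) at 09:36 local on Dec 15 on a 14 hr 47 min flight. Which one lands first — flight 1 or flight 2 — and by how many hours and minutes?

Flight 1 in UTC: 18:55 − 3:00 = 15:55 on Dec 15.
+15 hours and 20 minutes → arrive 07:15 UTC on Dec 16.
Flight 2 in UTC: 09:36 + 11:00 = 20:36 on Dec 15.
+14 hours 47 minutes → arrive 11:23 UTC on Dec 16.
Flight 1 lands earlier by 4 hours 8 minutes.

the first, by 4 hours 8 minutes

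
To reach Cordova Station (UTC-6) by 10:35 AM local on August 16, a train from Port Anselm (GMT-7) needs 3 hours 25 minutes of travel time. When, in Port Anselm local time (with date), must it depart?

6:10 AM on August 16

Target arrival in UTC: 10:35 AM + 6:00 = 4:35 PM on Aug 16.
Subtract 3 hours and 25 minutes → departure 1:10 PM UTC on Aug 16.
Port Anselm is UTC−7:00: 1:10 PM − 7:00 = 6:10 AM on Aug 16.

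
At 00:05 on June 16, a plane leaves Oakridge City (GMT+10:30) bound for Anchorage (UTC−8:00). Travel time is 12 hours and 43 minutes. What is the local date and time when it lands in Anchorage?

18:18 on Jun 15

Convert departure to UTC: 00:05 − 10:30 = 13:35 UTC on Jun 15.
Add 12 hours and 43 minutes travel time → 02:18 UTC (Jun 16).
Anchorage is UTC−8:00, so local arrival = 02:18 − 8:00 = 18:18 on Jun 15.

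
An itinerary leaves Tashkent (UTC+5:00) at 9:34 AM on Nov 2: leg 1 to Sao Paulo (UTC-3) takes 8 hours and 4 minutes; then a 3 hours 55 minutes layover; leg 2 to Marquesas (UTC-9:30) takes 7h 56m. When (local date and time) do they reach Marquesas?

2:59 PM on November 2

Convert departure to UTC: 9:34 AM − 5:00 = 4:34 AM UTC on Nov 2.
Add 8 hours and 4 minutes leg 1 → 12:38 PM UTC.
Add 3 hours 55 minutes layover in Sao Paulo → 4:33 PM UTC.
Add 7 hours and 56 minutes leg 2 → 12:29 AM UTC (Nov 3).
Marquesas is UTC−9:30, so local arrival = 12:29 AM − 9:30 = 2:59 PM on Nov 2.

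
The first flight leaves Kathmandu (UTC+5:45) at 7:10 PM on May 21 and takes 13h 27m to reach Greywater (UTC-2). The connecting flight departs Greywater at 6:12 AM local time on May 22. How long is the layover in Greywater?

Convert departure to UTC: 7:10 PM − 5:45 = 1:25 PM UTC on May 21.
Add 13 hours and 27 minutes flight time → 2:52 AM UTC (May 22).
Greywater is UTC−2:00, so local arrival = 2:52 AM − 2:00 = 12:52 AM on May 22.
Layover = 6:12 AM − 12:52 AM = 5 hours 20 minutes.

5 hours 20 minutes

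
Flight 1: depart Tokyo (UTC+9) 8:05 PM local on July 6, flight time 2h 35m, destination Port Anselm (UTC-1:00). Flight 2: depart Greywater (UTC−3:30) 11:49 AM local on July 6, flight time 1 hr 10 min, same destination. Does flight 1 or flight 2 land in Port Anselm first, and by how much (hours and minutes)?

Flight 1 in UTC: 8:05 PM − 9:00 = 11:05 AM on Jul 6.
+2 hours 35 minutes → arrive 1:40 PM UTC on Jul 6.
Flight 2 in UTC: 11:49 AM + 3:30 = 3:19 PM on Jul 6.
+1 hour 10 minutes → arrive 4:29 PM UTC on Jul 6.
Flight 1 lands earlier by 2 hours 49 minutes.

the first, by 2 hours 49 minutes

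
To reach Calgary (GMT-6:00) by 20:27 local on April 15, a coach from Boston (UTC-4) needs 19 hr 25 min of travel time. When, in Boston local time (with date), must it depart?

03:02 on April 15

Target arrival in UTC: 20:27 + 6:00 = 02:27 on Apr 16.
Subtract 19 hours 25 minutes → departure 07:02 UTC on Apr 15.
Boston is UTC−4:00: 07:02 − 4:00 = 03:02 on Apr 15.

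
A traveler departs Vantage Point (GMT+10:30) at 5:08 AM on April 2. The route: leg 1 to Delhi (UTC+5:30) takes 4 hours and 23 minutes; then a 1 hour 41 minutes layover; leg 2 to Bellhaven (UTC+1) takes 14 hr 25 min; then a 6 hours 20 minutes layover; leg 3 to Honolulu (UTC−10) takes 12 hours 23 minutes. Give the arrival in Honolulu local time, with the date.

Convert departure to UTC: 5:08 AM − 10:30 = 6:38 PM UTC on Apr 1.
Add 4 hours 23 minutes leg 1 → 11:01 PM UTC.
Add 1 hour and 41 minutes layover in Delhi → 12:42 AM UTC (Apr 2).
Add 14 hours 25 minutes leg 2 → 3:07 PM UTC.
Add 6 hours and 20 minutes layover in Bellhaven → 9:27 PM UTC.
Add 12 hours 23 minutes leg 3 → 9:50 AM UTC (Apr 3).
Honolulu is UTC−10:00, so local arrival = 9:50 AM − 10:00 = 11:50 PM on Apr 2.

11:50 PM on April 2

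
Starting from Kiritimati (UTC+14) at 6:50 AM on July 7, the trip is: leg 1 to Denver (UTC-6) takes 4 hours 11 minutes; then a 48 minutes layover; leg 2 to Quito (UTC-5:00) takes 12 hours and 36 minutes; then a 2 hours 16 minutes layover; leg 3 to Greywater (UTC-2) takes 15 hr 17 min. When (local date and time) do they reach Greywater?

1:58 AM on July 8

Convert departure to UTC: 6:50 AM − 14:00 = 4:50 PM UTC on Jul 6.
Add 4 hours and 11 minutes leg 1 → 9:01 PM UTC.
Add 48 minutes layover in Denver → 9:49 PM UTC.
Add 12 hours 36 minutes leg 2 → 10:25 AM UTC (Jul 7).
Add 2 hours and 16 minutes layover in Quito → 12:41 PM UTC.
Add 15 hours and 17 minutes leg 3 → 3:58 AM UTC (Jul 8).
Greywater is UTC−2:00, so local arrival = 3:58 AM − 2:00 = 1:58 AM on Jul 8.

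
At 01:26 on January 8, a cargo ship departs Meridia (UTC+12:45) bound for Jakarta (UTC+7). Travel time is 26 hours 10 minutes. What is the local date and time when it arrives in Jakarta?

21:51 on January 8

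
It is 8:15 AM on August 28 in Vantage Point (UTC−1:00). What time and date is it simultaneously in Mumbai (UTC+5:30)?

Mumbai is 6:30 ahead of Vantage Point.
Shift by the zone difference: 8:15 AM + 6:30 = 2:45 PM on Aug 28 in Mumbai.

2:45 PM on August 28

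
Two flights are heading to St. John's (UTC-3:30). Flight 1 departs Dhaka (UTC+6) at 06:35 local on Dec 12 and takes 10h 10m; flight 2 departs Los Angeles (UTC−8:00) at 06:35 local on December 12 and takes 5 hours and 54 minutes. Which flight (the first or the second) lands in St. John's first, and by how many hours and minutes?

Flight 1 in UTC: 06:35 − 6:00 = 00:35 on Dec 12.
+10 hours 10 minutes → arrive 10:45 UTC on Dec 12.
Flight 2 in UTC: 06:35 + 8:00 = 14:35 on Dec 12.
+5 hours and 54 minutes → arrive 20:29 UTC on Dec 12.
Flight 1 lands earlier by 9 hours 44 minutes.

the first, by 9 hours 44 minutes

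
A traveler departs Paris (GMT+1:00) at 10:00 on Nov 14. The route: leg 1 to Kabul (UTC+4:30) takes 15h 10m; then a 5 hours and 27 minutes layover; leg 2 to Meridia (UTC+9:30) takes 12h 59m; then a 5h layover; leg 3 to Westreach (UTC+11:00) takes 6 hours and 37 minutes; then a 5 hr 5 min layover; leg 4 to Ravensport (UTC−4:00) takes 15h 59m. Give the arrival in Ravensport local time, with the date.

23:17 on November 16

Convert departure to UTC: 10:00 − 1:00 = 09:00 UTC on Nov 14.
Add 15 hours 10 minutes leg 1 → 00:10 UTC (Nov 15).
Add 5 hours and 27 minutes layover in Kabul → 05:37 UTC.
Add 12 hours and 59 minutes leg 2 → 18:36 UTC.
Add 5 hours layover in Meridia → 23:36 UTC.
Add 6 hours and 37 minutes leg 3 → 06:13 UTC (Nov 16).
Add 5 hours and 5 minutes layover in Westreach → 11:18 UTC.
Add 15 hours and 59 minutes leg 4 → 03:17 UTC (Nov 17).
Ravensport is UTC−4:00, so local arrival = 03:17 − 4:00 = 23:17 on Nov 16.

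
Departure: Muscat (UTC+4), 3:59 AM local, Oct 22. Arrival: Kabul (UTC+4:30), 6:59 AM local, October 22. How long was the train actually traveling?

Kabul is 0:30 ahead of Muscat.
Clock-face elapsed time (ignoring zones) is 3 hours.
Actual elapsed = 3 hours − 0:30 = 2 hours 30 minutes.

2 hours 30 minutes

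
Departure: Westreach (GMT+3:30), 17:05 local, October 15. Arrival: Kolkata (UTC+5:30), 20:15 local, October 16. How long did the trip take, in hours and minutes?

Departure in UTC: 17:05 − 3:30 = 13:35 on Oct 15.
Arrival in UTC: 20:15 − 5:30 = 14:45 on Oct 16.
Elapsed = 14:45 − 13:35 (+1 day) = 25 hours 10 minutes.

25 hours 10 minutes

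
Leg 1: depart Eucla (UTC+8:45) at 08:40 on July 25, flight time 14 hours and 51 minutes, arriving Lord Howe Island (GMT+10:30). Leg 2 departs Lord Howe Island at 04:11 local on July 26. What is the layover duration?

2 hours 55 minutes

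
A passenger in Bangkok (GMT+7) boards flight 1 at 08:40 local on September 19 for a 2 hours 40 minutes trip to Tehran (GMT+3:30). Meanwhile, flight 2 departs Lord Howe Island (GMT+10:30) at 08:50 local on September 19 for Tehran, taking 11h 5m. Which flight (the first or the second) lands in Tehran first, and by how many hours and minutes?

the first, by 5 hours 5 minutes

Flight 1 in UTC: 08:40 − 7:00 = 01:40 on Sep 19.
+2 hours 40 minutes → arrive 04:20 UTC on Sep 19.
Flight 2 in UTC: 08:50 − 10:30 = 22:20 on Sep 18.
+11 hours 5 minutes → arrive 09:25 UTC on Sep 19.
Flight 1 lands earlier by 5 hours 5 minutes.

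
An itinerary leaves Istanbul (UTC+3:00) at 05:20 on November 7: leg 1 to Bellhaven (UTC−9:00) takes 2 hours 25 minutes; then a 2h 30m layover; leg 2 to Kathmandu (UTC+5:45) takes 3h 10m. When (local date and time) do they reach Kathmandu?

Convert departure to UTC: 05:20 − 3:00 = 02:20 UTC on Nov 7.
Add 2 hours 25 minutes leg 1 → 04:45 UTC.
Add 2 hours 30 minutes layover in Bellhaven → 07:15 UTC.
Add 3 hours and 10 minutes leg 2 → 10:25 UTC.
Kathmandu is UTC+5:45, so local arrival = 10:25 + 5:45 = 16:10 on Nov 7.

16:10 on November 7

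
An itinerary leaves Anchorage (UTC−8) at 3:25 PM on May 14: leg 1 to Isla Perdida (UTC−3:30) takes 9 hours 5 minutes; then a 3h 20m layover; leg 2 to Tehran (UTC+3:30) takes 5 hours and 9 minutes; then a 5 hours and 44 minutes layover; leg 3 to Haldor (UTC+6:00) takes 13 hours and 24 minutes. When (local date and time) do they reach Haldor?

6:07 PM on May 16

Convert departure to UTC: 3:25 PM + 8:00 = 11:25 PM UTC on May 14.
Add 9 hours and 5 minutes leg 1 → 8:30 AM UTC (May 15).
Add 3 hours 20 minutes layover in Isla Perdida → 11:50 AM UTC.
Add 5 hours and 9 minutes leg 2 → 4:59 PM UTC.
Add 5 hours and 44 minutes layover in Tehran → 10:43 PM UTC.
Add 13 hours 24 minutes leg 3 → 12:07 PM UTC (May 16).
Haldor is UTC+6:00, so local arrival = 12:07 PM + 6:00 = 6:07 PM on May 16.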